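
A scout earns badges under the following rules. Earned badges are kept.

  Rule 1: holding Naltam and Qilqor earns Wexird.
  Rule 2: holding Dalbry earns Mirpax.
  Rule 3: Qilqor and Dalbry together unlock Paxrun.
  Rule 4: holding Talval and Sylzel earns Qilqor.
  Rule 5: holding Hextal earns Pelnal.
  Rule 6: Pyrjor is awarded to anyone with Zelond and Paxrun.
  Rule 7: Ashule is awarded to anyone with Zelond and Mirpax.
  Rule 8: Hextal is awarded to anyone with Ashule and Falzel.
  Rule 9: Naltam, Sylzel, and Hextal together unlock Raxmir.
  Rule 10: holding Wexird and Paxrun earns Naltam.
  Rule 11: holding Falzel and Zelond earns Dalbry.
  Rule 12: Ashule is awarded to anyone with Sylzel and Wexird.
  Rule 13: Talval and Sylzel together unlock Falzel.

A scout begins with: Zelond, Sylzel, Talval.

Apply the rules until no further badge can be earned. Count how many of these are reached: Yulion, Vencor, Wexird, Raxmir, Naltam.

No rule produces Yulion, and it is not given.
No rule produces Vencor, and it is not given.
Wexird would need Naltam and Qilqor (Rule 1), but Naltam is never earned.
Raxmir would need Naltam, Sylzel, and Hextal (Rule 9), but Naltam is never earned.
Naltam would need Wexird and Paxrun (Rule 10), but Wexird is never earned.
None of the 5 are reached.

0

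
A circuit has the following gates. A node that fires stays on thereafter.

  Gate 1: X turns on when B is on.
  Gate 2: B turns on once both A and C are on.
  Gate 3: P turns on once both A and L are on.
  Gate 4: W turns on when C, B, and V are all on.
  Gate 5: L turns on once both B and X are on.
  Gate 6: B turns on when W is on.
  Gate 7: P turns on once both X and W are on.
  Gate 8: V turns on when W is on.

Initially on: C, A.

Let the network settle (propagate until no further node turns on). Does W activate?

No

W would need C, B, and V (Gate 4), but V never turns on.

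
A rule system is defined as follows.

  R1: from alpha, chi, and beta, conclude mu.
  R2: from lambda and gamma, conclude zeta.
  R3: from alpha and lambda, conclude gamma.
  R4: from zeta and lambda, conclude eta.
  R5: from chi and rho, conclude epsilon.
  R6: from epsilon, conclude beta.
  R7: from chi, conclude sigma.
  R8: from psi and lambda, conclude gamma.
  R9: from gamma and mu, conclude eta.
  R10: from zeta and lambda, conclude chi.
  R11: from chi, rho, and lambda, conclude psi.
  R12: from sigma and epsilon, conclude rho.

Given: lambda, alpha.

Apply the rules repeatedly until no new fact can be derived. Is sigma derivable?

alpha and lambda hold, so gamma follows (R3).
lambda and gamma hold, so zeta follows (R2).
From zeta and lambda, R10 gives chi.
From chi, R7 gives sigma.

Yes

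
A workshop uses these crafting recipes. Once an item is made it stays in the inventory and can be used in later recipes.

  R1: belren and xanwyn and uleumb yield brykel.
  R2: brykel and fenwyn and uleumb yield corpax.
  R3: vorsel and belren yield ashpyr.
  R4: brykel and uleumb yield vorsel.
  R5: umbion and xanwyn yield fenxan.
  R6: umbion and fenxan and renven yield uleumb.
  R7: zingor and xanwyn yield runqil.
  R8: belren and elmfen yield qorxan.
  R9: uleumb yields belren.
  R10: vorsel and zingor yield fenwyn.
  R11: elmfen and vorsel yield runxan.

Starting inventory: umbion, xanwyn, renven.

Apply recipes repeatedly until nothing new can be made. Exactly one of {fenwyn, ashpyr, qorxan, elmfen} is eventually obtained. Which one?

ashpyr

Using R5, umbion and xanwyn make fenxan.
Using R6, umbion, fenxan, and renven make uleumb.
Using R9, uleumb makes belren.
belren and xanwyn and uleumb → brykel (R1).
Using R4, brykel and uleumb make vorsel.
Using R3, vorsel and belren make ashpyr.
No rule produces elmfen, and it is not given. qorxan would need belren and elmfen (R8), but elmfen is never obtained. fenwyn would need vorsel and zingor (R10), but zingor is never obtained.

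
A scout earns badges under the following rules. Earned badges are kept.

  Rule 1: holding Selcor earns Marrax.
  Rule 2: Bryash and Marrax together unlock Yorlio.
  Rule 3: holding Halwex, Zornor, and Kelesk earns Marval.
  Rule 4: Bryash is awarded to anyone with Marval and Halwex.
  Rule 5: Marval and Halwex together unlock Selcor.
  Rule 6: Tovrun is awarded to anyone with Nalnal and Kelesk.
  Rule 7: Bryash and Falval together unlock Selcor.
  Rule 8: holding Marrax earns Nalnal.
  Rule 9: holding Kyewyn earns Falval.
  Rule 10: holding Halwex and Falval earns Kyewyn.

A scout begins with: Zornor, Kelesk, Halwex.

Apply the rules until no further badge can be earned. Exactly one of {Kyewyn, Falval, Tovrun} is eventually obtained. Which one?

With Halwex, Zornor, and Kelesk, Marval is earned (Rule 3).
With Marval and Halwex, Selcor is earned (Rule 5).
With Selcor, Marrax is earned (Rule 1).
With Marrax, Nalnal is earned (Rule 8).
With Nalnal and Kelesk, Tovrun is earned (Rule 6).
Falval would need Kyewyn (Rule 9), but Kyewyn is never earned. Kyewyn would need Halwex and Falval (Rule 10), but Falval is never earned.

Tovrun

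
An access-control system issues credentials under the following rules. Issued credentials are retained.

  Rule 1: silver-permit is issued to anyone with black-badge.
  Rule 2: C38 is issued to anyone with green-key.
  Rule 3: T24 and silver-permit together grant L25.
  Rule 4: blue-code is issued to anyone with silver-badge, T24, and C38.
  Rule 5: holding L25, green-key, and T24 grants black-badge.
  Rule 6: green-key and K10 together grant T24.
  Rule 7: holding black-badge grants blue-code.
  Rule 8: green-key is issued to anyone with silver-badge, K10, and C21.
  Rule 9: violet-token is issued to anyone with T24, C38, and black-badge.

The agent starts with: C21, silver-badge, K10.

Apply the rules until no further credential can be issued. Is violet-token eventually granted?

No

violet-token would need T24, C38, and black-badge (Rule 9), but black-badge is never granted.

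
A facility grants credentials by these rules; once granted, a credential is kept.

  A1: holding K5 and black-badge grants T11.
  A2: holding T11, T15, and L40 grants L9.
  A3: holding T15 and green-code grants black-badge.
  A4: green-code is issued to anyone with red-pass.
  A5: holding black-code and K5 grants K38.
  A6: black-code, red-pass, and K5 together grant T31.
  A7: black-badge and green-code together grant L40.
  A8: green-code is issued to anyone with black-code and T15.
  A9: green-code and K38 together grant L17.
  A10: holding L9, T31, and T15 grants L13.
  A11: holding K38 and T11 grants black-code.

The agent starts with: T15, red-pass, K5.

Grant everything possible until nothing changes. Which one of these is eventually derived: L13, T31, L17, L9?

Holding red-pass grants green-code (A4).
Holding T15 and green-code grants black-badge (A3).
Holding black-badge and green-code grants L40 (A7).
Holding K5 and black-badge grants T11 (A1).
Holding T11, T15, and L40 grants L9 (A2).
L13 would need L9, T31, and T15 (A10), but T31 is never granted. L17 would need green-code and K38 (A9), but K38 is never granted. T31 would need black-code, red-pass, and K5 (A6), but black-code is never granted.

L9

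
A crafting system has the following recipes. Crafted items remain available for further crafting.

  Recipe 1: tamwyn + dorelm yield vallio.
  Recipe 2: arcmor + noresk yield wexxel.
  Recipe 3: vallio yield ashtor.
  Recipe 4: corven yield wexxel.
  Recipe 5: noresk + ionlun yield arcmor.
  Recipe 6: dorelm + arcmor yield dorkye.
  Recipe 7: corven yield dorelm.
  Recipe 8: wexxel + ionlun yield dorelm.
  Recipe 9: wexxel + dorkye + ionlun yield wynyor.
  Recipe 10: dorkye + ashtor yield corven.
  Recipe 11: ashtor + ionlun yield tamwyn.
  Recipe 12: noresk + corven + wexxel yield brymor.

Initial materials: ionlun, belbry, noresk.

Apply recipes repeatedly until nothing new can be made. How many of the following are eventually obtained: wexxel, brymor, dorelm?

noresk + ionlun → arcmor (Recipe 5).
arcmor + noresk → wexxel (Recipe 2).
wexxel + ionlun → dorelm (Recipe 8).
wexxel: reached.
brymor would need noresk, corven, and wexxel (Recipe 12), but corven is never obtained.
dorelm: reached.
Reached: wexxel and dorelm — 2 of the 3.

2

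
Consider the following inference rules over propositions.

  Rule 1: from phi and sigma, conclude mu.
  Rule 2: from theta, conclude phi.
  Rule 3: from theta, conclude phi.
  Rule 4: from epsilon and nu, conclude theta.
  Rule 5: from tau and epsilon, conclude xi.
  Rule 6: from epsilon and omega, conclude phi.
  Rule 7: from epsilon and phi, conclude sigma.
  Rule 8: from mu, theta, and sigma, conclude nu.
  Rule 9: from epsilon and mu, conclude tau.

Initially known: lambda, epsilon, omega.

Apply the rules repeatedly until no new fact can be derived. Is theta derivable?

No

theta would need epsilon and nu (Rule 4), but nu is never established.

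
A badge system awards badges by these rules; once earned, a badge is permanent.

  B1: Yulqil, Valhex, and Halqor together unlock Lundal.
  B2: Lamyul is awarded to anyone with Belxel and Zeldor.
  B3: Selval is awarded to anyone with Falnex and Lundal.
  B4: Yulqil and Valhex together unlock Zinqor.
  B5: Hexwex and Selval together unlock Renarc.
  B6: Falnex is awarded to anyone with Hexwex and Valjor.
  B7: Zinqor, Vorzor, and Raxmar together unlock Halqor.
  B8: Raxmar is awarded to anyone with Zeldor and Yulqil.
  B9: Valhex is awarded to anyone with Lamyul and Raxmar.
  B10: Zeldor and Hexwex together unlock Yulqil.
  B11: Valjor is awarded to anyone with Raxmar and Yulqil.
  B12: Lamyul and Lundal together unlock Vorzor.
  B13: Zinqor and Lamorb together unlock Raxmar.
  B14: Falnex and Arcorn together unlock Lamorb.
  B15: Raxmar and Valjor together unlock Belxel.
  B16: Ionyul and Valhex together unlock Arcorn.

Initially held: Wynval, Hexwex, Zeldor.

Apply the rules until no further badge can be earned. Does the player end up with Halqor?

No

Halqor would need Zinqor, Vorzor, and Raxmar (B7), but Vorzor is never earned.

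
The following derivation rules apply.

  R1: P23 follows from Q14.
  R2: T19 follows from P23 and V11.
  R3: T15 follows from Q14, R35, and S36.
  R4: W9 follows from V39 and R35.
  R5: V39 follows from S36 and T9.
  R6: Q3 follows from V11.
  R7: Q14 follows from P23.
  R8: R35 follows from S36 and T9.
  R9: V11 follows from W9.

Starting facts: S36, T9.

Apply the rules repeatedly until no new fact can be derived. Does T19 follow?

T19 would need P23 and V11 (R2), but P23 is never established.

No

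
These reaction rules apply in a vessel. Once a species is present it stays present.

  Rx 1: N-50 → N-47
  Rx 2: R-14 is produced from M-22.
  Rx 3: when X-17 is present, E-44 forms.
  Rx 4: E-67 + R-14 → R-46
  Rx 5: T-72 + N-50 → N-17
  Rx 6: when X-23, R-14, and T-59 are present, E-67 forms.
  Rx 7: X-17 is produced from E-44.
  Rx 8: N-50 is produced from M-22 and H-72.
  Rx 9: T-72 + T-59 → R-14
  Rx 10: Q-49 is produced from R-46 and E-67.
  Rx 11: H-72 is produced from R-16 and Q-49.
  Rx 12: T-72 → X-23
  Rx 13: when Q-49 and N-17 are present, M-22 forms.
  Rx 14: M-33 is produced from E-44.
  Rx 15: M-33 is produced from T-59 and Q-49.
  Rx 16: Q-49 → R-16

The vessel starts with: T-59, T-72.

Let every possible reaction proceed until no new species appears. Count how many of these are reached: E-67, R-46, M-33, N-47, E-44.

3

T-72 present → X-23 forms (Rx 12).
T-72 and T-59 present → R-14 forms (Rx 9).
X-23, R-14, and T-59 present → E-67 forms (Rx 6).
E-67 and R-14 present → R-46 forms (Rx 4).
R-46 and E-67 present → Q-49 forms (Rx 10).
T-59 and Q-49 present → M-33 forms (Rx 15).
E-67: reached.
R-46: reached.
M-33: reached.
N-47 would need N-50 (Rx 1), but N-50 never forms.
E-44 would need X-17 (Rx 3), but X-17 never forms.
Reached: E-67, R-46, and M-33 — 3 of the 5.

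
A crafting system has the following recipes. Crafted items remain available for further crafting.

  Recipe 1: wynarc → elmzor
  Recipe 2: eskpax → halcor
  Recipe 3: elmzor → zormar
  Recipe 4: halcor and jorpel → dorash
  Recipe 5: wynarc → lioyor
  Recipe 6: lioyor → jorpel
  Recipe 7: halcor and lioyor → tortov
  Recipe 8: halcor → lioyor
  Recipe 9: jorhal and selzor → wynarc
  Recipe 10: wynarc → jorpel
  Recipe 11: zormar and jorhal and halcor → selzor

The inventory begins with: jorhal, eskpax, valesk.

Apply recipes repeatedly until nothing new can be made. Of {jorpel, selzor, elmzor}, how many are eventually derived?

eskpax → halcor (Recipe 2).
halcor → lioyor (Recipe 8).
Using Recipe 6, lioyor makes jorpel.
jorpel: reached.
selzor would need zormar, jorhal, and halcor (Recipe 11), but zormar is never obtained.
elmzor would need wynarc (Recipe 1), but wynarc is never obtained.
Reached: jorpel — 1 of the 3.

1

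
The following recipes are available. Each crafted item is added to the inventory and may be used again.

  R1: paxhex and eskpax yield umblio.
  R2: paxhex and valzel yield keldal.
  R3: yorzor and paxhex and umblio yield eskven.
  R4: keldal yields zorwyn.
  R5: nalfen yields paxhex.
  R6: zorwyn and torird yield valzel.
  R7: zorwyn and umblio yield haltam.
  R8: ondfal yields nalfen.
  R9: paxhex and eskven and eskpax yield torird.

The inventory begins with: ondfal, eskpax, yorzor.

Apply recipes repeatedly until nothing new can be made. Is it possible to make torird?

Using R8, ondfal makes nalfen.
Using R5, nalfen makes paxhex.
Using R1, paxhex and eskpax make umblio.
yorzor and paxhex and umblio → eskven (R3).
paxhex and eskven and eskpax → torird (R9).

Yes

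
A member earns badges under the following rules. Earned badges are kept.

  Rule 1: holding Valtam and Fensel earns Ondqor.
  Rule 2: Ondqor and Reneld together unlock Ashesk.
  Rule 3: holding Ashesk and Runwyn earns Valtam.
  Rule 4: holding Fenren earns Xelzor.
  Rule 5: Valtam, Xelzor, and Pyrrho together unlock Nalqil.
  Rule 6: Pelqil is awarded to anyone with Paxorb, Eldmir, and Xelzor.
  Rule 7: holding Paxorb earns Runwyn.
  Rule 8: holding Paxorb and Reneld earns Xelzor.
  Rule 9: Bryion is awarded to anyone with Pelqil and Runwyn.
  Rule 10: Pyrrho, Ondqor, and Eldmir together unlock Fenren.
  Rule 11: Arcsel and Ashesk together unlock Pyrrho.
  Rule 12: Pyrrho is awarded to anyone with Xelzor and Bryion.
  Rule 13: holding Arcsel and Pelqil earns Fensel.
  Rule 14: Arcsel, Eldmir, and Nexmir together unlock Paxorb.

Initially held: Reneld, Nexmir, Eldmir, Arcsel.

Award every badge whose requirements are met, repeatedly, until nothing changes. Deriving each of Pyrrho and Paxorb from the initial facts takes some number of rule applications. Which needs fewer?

Paxorb

Paxorb: With Arcsel, Eldmir, and Nexmir, Paxorb is earned (Rule 14). [1 rule application]
Pyrrho: With Arcsel, Eldmir, and Nexmir, Paxorb is earned (Rule 14). With Paxorb and Reneld, Xelzor is earned (Rule 8). With Paxorb, Runwyn is earned (Rule 7). With Paxorb, Eldmir, and Xelzor, Pelqil is earned (Rule 6). With Pelqil and Runwyn, Bryion is earned (Rule 9). With Xelzor and Bryion, Pyrrho is earned (Rule 12). [6 rule applications]
Paxorb needs fewer.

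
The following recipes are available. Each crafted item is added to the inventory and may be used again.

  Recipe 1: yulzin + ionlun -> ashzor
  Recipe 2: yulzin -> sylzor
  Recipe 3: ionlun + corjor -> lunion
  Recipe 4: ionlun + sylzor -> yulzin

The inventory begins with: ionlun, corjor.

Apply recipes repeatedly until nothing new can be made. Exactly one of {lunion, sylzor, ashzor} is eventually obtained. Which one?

lunion

Using Recipe 3, ionlun and corjor make lunion.
sylzor would need yulzin (Recipe 2), but yulzin is never obtained. ashzor would need yulzin and ionlun (Recipe 1), but yulzin is never obtained.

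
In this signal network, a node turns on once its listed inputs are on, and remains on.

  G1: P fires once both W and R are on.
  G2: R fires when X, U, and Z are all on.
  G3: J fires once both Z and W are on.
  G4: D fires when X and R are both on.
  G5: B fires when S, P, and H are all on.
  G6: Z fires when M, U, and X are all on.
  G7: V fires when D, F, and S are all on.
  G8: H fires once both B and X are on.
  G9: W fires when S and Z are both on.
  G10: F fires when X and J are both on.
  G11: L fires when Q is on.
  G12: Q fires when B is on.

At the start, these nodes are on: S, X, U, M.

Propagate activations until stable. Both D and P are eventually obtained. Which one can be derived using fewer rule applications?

D

D: G6: M, U, and X on → Z on. X, U, and Z are on, so R fires (G2). X and R are on, so D fires (G4). [3 rule applications]
P: M, U, and X are on, so Z fires (G6). X, U, and Z are on, so R fires (G2). G9: S and Z on → W on. G1: W and R on → P on. [4 rule applications]
D needs fewer.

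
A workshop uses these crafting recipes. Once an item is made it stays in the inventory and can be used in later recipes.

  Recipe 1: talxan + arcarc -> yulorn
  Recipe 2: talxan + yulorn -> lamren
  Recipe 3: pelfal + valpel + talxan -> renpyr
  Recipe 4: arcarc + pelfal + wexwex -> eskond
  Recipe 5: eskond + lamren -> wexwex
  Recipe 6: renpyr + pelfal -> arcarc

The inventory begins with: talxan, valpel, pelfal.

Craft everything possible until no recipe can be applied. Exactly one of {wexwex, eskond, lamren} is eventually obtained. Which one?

lamren

Using Recipe 3, pelfal, valpel, and talxan make renpyr.
Using Recipe 6, renpyr and pelfal make arcarc.
talxan + arcarc -> yulorn (Recipe 1).
Using Recipe 2, talxan and yulorn make lamren.
wexwex would need eskond and lamren (Recipe 5), but eskond is never obtained. eskond would need arcarc, pelfal, and wexwex (Recipe 4), but wexwex is never obtained.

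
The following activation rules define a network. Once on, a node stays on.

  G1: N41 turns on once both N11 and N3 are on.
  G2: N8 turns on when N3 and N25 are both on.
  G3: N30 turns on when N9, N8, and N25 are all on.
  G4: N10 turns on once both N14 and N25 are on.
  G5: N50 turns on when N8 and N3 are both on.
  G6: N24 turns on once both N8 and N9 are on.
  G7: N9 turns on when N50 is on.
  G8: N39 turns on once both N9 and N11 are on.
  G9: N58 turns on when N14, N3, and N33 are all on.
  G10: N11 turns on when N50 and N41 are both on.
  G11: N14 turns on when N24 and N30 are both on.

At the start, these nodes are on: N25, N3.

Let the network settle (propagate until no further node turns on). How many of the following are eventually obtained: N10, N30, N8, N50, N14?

5

N3 and N25 are on, so N8 turns on (G2).
G5: N8 and N3 on → N50 on.
N50 is on, so N9 turns on (G7).
N9, N8, and N25 are on, so N30 turns on (G3).
N8 and N9 are on, so N24 turns on (G6).
G11: N24 and N30 on → N14 on.
G4: N14 and N25 on → N10 on.
N10: reached.
N30: reached.
N8: reached.
N50: reached.
N14: reached.
All 5 are reached.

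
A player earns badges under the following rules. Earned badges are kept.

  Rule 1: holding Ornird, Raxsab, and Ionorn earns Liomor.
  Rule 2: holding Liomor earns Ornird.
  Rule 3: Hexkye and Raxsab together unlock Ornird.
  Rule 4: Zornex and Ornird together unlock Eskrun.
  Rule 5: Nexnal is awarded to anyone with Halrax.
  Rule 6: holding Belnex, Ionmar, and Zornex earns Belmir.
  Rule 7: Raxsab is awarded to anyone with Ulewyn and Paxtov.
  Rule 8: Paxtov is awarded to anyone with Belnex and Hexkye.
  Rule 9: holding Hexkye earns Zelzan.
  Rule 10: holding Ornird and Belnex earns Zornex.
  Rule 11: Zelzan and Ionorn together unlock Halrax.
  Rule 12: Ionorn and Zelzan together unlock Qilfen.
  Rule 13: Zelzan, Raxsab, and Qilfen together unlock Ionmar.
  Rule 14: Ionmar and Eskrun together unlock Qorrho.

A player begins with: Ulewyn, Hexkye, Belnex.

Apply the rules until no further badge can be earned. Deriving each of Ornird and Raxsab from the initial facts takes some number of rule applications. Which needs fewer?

Raxsab

Raxsab: With Belnex and Hexkye, Paxtov is earned (Rule 8). With Ulewyn and Paxtov, Raxsab is earned (Rule 7). [2 rule applications]
Ornird: With Belnex and Hexkye, Paxtov is earned (Rule 8). With Ulewyn and Paxtov, Raxsab is earned (Rule 7). With Hexkye and Raxsab, Ornird is earned (Rule 3). [3 rule applications]
Raxsab needs fewer.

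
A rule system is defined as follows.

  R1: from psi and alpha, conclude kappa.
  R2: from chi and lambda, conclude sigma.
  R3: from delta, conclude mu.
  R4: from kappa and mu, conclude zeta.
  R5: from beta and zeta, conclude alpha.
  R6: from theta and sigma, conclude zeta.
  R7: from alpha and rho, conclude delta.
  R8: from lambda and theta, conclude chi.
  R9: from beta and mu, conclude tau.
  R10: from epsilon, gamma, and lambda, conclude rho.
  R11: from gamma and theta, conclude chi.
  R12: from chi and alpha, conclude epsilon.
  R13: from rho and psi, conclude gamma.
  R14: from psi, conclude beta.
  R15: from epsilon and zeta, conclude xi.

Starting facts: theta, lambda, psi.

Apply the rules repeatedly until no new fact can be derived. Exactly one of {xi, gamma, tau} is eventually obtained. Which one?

xi

From psi, R14 gives beta.
From lambda and theta, R8 gives chi.
From chi and lambda, R2 gives sigma.
From theta and sigma, R6 gives zeta.
beta and zeta hold, so alpha follows (R5).
chi and alpha hold, so epsilon follows (R12).
epsilon and zeta hold, so xi follows (R15).
tau would need beta and mu (R9), but mu is never established. gamma would need rho and psi (R13), but rho is never established.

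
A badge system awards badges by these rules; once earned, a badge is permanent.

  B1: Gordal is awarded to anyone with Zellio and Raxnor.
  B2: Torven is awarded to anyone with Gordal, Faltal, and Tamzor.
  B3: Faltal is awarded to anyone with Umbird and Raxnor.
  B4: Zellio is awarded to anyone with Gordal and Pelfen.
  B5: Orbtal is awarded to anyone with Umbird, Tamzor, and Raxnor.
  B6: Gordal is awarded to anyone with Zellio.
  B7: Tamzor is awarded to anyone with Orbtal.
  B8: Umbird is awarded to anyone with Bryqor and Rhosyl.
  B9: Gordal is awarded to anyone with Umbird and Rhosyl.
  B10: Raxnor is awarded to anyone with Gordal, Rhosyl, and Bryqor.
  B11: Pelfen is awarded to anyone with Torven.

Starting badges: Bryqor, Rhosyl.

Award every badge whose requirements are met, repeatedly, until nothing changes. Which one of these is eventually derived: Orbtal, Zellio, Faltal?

With Bryqor and Rhosyl, Umbird is earned (B8).
With Umbird and Rhosyl, Gordal is earned (B9).
With Gordal, Rhosyl, and Bryqor, Raxnor is earned (B10).
With Umbird and Raxnor, Faltal is earned (B3).
Orbtal would need Umbird, Tamzor, and Raxnor (B5), but Tamzor is never earned. Zellio would need Gordal and Pelfen (B4), but Pelfen is never earned.

Faltal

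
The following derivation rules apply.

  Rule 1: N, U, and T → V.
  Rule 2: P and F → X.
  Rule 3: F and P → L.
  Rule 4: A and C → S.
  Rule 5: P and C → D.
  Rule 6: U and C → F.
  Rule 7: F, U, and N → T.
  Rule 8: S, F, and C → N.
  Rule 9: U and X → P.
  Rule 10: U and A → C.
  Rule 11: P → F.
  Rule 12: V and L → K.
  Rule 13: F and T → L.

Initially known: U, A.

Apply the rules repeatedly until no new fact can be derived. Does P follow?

P would need U and X (Rule 9), but X is never established.

No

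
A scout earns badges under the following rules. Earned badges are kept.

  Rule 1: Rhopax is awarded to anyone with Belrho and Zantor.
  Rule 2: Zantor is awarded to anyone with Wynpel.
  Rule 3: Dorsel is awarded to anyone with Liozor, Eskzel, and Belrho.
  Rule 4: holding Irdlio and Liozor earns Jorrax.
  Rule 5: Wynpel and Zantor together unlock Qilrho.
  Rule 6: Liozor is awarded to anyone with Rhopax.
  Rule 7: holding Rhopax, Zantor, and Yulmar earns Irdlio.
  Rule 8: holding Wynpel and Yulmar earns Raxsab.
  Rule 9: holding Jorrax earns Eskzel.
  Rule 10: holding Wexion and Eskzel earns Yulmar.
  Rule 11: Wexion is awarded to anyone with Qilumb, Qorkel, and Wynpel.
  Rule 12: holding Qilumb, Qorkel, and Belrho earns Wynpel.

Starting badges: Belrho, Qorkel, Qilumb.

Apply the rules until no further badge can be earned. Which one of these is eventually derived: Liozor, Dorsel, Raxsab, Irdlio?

Liozor

With Qilumb, Qorkel, and Belrho, Wynpel is earned (Rule 12).
With Wynpel, Zantor is earned (Rule 2).
With Belrho and Zantor, Rhopax is earned (Rule 1).
With Rhopax, Liozor is earned (Rule 6).
Irdlio would need Rhopax, Zantor, and Yulmar (Rule 7), but Yulmar is never earned. Raxsab would need Wynpel and Yulmar (Rule 8), but Yulmar is never earned. Dorsel would need Liozor, Eskzel, and Belrho (Rule 3), but Eskzel is never earned.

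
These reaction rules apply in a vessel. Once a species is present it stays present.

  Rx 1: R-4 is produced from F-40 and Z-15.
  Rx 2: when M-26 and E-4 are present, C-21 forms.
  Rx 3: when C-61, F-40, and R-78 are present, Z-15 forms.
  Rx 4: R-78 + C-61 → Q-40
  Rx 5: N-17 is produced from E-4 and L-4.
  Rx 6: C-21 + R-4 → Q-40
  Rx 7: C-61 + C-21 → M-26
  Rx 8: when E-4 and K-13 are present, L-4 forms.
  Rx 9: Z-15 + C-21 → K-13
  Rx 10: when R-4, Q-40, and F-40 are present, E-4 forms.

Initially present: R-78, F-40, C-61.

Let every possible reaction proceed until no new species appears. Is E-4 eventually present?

C-61, F-40, and R-78 present → Z-15 forms (Rx 3).
R-78 and C-61 present → Q-40 forms (Rx 4).
F-40 and Z-15 present → R-4 forms (Rx 1).
R-4, Q-40, and F-40 present → E-4 forms (Rx 10).

Yes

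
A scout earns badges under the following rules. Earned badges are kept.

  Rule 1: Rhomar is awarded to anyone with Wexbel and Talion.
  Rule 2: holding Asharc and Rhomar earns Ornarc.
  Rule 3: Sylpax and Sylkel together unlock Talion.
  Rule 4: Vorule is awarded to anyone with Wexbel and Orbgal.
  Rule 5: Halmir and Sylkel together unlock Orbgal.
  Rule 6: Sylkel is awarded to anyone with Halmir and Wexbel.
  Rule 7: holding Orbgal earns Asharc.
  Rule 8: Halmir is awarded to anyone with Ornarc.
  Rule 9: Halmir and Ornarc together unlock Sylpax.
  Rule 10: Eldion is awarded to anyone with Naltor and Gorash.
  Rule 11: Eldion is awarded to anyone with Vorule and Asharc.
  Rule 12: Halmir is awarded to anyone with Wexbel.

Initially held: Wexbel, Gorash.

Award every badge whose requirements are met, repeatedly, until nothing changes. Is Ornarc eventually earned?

No

Ornarc would need Asharc and Rhomar (Rule 2), but Rhomar is never earned.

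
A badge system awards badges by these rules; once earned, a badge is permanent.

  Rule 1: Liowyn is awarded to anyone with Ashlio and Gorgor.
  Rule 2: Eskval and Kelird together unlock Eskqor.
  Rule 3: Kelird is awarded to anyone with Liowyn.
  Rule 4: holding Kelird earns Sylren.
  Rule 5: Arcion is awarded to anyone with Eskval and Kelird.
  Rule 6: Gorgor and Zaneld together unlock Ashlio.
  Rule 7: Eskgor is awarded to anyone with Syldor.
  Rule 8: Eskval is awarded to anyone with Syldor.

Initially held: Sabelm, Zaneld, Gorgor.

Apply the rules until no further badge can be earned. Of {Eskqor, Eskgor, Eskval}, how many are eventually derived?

0

Eskqor would need Eskval and Kelird (Rule 2), but Eskval is never earned.
Eskgor would need Syldor (Rule 7), but Syldor is never earned.
Eskval would need Syldor (Rule 8), but Syldor is never earned.
None of the 3 are reached.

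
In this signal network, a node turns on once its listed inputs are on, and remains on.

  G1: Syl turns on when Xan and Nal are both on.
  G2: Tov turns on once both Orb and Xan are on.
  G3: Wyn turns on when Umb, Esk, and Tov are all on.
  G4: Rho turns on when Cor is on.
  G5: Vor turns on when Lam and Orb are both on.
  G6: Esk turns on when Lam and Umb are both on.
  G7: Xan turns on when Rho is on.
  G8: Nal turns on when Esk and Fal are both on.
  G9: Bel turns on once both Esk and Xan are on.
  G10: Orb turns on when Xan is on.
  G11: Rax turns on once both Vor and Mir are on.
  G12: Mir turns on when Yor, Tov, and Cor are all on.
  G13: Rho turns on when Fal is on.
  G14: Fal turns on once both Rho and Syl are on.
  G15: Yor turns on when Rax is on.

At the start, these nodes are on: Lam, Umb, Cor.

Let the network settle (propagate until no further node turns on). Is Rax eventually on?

No

Rax would need Vor and Mir (G11), but Mir never turns on.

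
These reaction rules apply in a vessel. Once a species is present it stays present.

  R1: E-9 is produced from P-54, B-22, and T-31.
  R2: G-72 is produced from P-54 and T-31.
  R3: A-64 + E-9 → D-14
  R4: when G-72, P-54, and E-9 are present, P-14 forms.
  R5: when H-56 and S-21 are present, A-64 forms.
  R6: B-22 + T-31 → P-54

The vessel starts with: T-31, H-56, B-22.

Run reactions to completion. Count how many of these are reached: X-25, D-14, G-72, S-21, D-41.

B-22 and T-31 present → P-54 forms (R6).
P-54 and T-31 present → G-72 forms (R2).
No rule produces X-25, and it is not given.
D-14 would need A-64 and E-9 (R3), but A-64 never forms.
G-72: reached.
No rule produces S-21, and it is not given.
No rule produces D-41, and it is not given.
Reached: G-72 — 1 of the 5.

1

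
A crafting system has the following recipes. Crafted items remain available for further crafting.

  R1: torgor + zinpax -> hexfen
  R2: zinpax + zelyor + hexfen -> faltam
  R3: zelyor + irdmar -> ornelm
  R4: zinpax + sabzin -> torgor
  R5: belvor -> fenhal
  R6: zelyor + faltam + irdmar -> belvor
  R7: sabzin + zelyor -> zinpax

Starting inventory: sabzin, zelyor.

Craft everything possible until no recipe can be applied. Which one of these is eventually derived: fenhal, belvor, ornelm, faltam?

faltam

Using R7, sabzin and zelyor make zinpax.
Using R4, zinpax and sabzin make torgor.
torgor + zinpax -> hexfen (R1).
zinpax + zelyor + hexfen -> faltam (R2).
belvor would need zelyor, faltam, and irdmar (R6), but irdmar is never obtained. fenhal would need belvor (R5), but belvor is never obtained. ornelm would need zelyor and irdmar (R3), but irdmar is never obtained.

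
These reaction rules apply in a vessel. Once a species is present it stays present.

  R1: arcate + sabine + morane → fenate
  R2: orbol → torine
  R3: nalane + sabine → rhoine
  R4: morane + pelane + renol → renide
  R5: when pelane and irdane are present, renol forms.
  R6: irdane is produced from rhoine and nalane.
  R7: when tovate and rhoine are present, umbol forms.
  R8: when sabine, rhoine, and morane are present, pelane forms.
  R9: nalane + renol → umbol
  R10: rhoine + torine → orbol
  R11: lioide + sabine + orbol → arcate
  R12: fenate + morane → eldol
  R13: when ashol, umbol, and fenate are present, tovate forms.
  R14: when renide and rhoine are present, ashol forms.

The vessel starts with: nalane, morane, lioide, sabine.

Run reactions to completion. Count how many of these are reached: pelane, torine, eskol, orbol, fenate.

1

nalane and sabine present → rhoine forms (R3).
sabine, rhoine, and morane present → pelane forms (R8).
pelane: reached.
torine would need orbol (R2), but orbol never forms.
No rule produces eskol, and it is not given.
orbol would need rhoine and torine (R10), but torine never forms.
fenate would need arcate, sabine, and morane (R1), but arcate never forms.
Reached: pelane — 1 of the 5.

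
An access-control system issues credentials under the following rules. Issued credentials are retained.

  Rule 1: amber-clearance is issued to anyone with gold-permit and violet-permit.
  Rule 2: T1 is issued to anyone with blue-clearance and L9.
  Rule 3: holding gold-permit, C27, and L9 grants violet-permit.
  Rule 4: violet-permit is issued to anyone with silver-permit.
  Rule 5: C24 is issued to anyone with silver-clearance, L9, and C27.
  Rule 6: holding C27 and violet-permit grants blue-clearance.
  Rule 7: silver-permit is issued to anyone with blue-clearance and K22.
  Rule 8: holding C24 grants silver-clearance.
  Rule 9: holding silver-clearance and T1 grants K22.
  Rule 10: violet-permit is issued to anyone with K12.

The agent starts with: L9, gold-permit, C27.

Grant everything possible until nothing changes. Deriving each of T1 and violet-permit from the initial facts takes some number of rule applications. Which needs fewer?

violet-permit

violet-permit: Holding gold-permit, C27, and L9 grants violet-permit (Rule 3). [1 rule application]
T1: Holding gold-permit, C27, and L9 grants violet-permit (Rule 3). Holding C27 and violet-permit grants blue-clearance (Rule 6). Holding blue-clearance and L9 grants T1 (Rule 2). [3 rule applications]
violet-permit needs fewer.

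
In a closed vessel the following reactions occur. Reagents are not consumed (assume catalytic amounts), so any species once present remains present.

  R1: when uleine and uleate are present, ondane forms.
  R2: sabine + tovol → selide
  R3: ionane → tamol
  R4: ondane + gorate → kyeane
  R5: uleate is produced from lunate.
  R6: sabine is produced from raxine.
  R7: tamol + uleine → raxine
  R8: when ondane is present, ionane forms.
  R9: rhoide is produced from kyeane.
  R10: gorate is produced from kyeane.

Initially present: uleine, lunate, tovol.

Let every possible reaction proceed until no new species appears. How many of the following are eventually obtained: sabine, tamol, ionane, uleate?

lunate present → uleate forms (R5).
uleine and uleate present → ondane forms (R1).
ondane present → ionane forms (R8).
ionane present → tamol forms (R3).
tamol and uleine present → raxine forms (R7).
raxine present → sabine forms (R6).
sabine: reached.
tamol: reached.
ionane: reached.
uleate: reached.
All 4 are reached.

4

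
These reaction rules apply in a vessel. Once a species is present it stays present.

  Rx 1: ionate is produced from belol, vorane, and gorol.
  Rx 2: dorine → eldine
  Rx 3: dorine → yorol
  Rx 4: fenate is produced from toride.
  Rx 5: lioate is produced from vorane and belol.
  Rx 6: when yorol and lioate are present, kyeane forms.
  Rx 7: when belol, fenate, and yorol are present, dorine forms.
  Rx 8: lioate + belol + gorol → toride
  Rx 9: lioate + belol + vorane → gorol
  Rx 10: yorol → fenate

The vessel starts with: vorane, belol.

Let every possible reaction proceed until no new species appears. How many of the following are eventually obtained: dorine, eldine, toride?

1

vorane and belol present → lioate forms (Rx 5).
lioate, belol, and vorane present → gorol forms (Rx 9).
lioate, belol, and gorol present → toride forms (Rx 8).
dorine would need belol, fenate, and yorol (Rx 7), but yorol never forms.
eldine would need dorine (Rx 2), but dorine never forms.
toride: reached.
Reached: toride — 1 of the 3.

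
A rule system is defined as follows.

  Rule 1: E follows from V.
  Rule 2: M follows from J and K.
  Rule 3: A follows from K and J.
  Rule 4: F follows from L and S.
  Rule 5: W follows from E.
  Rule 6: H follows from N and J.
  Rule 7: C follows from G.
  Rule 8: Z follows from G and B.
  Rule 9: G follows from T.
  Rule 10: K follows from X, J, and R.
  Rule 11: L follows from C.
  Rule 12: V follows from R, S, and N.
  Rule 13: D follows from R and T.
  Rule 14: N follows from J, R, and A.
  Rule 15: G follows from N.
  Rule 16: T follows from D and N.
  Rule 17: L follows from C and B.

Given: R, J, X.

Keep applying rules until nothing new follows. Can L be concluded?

Yes

X, J, and R hold, so K follows (Rule 10).
From K and J, Rule 3 gives A.
J, R, and A hold, so N follows (Rule 14).
From N, Rule 15 gives G.
G holds, so C follows (Rule 7).
C holds, so L follows (Rule 11).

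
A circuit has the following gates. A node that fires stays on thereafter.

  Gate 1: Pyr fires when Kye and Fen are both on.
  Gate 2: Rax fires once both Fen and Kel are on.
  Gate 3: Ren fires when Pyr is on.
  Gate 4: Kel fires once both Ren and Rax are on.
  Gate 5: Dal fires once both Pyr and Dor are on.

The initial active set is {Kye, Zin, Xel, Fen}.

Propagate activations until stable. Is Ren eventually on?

Yes

Gate 1: Kye and Fen on → Pyr on.
Pyr is on, so Ren fires (Gate 3).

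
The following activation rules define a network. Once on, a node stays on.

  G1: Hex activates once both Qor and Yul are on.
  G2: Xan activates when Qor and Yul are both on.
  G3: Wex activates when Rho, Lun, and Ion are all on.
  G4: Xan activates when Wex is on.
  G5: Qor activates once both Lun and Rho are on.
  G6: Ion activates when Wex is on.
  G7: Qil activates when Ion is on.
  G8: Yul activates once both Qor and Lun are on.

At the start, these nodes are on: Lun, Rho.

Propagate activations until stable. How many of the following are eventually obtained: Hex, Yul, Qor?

3

G5: Lun and Rho on → Qor on.
Qor and Lun are on, so Yul activates (G8).
G1: Qor and Yul on → Hex on.
Hex: reached.
Yul: reached.
Qor: reached.
All 3 are reached.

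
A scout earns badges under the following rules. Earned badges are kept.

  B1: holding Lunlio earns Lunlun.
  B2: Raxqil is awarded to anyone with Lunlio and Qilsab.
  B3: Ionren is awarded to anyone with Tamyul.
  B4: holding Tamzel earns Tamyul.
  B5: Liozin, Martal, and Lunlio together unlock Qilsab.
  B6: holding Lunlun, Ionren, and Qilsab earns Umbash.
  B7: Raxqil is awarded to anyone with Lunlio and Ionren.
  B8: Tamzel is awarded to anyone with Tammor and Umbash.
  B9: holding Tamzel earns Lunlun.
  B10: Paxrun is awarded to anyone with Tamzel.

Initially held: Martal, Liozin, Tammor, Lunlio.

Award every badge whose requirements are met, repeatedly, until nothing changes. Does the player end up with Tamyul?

No

Tamyul would need Tamzel (B4), but Tamzel is never earned.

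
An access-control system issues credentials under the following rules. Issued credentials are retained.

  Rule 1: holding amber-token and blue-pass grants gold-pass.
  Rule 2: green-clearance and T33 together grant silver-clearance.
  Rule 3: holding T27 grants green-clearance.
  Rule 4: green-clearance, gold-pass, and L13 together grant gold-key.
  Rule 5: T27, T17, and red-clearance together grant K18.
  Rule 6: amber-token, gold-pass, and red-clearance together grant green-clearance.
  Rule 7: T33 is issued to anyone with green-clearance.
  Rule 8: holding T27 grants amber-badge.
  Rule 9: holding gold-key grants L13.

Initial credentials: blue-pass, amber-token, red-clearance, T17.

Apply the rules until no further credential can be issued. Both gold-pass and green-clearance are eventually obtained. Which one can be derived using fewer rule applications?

gold-pass: Holding amber-token and blue-pass grants gold-pass (Rule 1). [1 rule application]
green-clearance: Holding amber-token and blue-pass grants gold-pass (Rule 1). Holding amber-token, gold-pass, and red-clearance grants green-clearance (Rule 6). [2 rule applications]
gold-pass needs fewer.

gold-pass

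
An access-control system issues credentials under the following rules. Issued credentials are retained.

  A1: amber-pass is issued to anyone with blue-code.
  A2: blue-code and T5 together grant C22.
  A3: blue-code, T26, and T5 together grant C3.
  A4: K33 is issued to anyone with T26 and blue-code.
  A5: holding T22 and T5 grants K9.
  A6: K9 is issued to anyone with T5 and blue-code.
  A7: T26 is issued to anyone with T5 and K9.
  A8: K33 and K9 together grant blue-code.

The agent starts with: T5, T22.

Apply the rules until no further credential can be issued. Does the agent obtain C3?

No

C3 would need blue-code, T26, and T5 (A3), but blue-code is never granted.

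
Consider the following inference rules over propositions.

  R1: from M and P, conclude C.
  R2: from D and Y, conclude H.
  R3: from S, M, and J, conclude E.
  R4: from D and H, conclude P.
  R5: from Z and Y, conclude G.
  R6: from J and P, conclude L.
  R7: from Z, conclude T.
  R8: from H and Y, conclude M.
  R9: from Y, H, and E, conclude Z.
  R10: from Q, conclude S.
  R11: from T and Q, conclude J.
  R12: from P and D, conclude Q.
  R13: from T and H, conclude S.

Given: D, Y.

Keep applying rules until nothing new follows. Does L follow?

No

L would need J and P (R6), but J is never established.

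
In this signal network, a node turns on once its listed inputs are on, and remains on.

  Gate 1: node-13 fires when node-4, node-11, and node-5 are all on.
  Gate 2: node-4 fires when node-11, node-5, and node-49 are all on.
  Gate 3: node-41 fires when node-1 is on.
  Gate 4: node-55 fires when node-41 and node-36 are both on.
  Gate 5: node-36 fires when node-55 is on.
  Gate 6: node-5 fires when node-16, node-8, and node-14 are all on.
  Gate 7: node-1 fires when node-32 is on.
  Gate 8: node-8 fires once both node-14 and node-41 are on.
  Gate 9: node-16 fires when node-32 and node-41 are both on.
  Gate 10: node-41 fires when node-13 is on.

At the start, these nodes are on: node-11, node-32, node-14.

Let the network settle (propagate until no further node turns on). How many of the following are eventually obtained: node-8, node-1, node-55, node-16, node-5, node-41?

5

Gate 7: node-32 on → node-1 on.
Gate 3: node-1 on → node-41 on.
node-14 and node-41 are on, so node-8 fires (Gate 8).
node-32 and node-41 are on, so node-16 fires (Gate 9).
node-16, node-8, and node-14 are on, so node-5 fires (Gate 6).
node-8: reached.
node-1: reached.
node-55 would need node-41 and node-36 (Gate 4), but node-36 never turns on.
node-16: reached.
node-5: reached.
node-41: reached.
Reached: node-8, node-1, node-16, node-5, and node-41 — 5 of the 6.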